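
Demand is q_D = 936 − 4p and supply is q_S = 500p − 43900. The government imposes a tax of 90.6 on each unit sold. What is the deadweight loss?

In inverse form: demand p = 234 − 0.25q, supply p = 87.8 + 0.002q.
Competitive equilibrium: 234 − 0.25q = 87.8 + 0.002q → q* = 580.1587, p* = 88.9603.
With the tax, the buyer price exceeds the seller price by 90.6: (234 − 0.25q) − (87.8 + 0.002q) = 90.6 → q' = 220.6349.
Δq = 580.1587 − 220.6349 = 359.5238; the wedge equals the tax, 90.6.
Welfare loss = ½ × 359.5238 × 90.6 = 16286.43.

16286.43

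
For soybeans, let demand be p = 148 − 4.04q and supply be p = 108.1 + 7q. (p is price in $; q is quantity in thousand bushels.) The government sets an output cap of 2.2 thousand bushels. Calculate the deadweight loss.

Competitive equilibrium: 148 − 4.04q = 108.1 + 7q → q* = 3.6141, p* = 133.3989.
At q = 2.2: demand price = 148 − 4.04·2.2 = 139.112; supply price = 108.1 + 7·2.2 = 123.5.
Δq = 3.6141 − 2.2 = 1.4141; wedge = 139.112 − 123.5 = 15.612.
Welfare loss = ½ × 1.4141 × 15.612 = $11.04 thousand.

$11.04 thousand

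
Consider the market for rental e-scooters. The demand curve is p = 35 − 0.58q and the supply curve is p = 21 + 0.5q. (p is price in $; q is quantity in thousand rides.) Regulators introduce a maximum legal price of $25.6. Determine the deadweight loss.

$7.65 thousand

Competitive equilibrium: 35 − 0.58q = 21 + 0.5q → q* = 12.963, p* = 27.4815.
At the ceiling p = 25.6, quantity supplied = (25.6 − 21)/0.5 = 9.2.
Willingness to pay at q' = 9.2: 35 − 0.58·9.2 = 29.664.
Δq = 12.963 − 9.2 = 3.763; wedge = 29.664 − 25.6 = 4.064.
Deadweight loss = ½ × 3.763 × 4.064 = $7.65 thousand.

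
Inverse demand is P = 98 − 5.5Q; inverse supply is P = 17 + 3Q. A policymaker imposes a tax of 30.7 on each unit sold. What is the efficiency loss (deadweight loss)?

Competitive equilibrium: 98 − 5.5Q = 17 + 3Q → Q* = 9.5294, P* = 45.5882.
With the tax, the buyer price exceeds the seller price by 30.7: (98 − 5.5Q) − (17 + 3Q) = 30.7 → Q' = 5.9176.
ΔQ = 9.5294 − 5.9176 = 3.6118; the wedge equals the tax, 30.7.
Deadweight loss = ½ × 3.6118 × 30.7 = 55.44.

55.44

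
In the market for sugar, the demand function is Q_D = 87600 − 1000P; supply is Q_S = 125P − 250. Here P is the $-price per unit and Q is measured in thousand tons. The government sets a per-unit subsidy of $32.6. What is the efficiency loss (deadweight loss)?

$59042.22 thousand

In inverse form: demand P = 87.6 − 0.001Q, supply P = 2 + 0.008Q.
Competitive equilibrium: 87.6 − 0.001Q = 2 + 0.008Q → Q* = 9511.1111, P* = 78.0889.
The subsidy lowers effective supply by 32.6: P = 0.008Q − 30.6.
New quantity: 87.6 − 0.001Q = 0.008Q − 30.6 → Q' = 13133.3333.
Overproduction ΔQ = 13133.3333 − 9511.1111 = 3622.2222; wedge = subsidy = 32.6.
DWL = ½ × 3622.2222 × 32.6 = $59042.22 thousand.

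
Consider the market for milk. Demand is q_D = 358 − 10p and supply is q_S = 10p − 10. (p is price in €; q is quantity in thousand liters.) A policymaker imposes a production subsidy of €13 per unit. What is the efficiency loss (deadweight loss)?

In inverse form: demand p = 35.8 − 0.1q, supply p = 1 + 0.1q.
Competitive equilibrium: 35.8 − 0.1q = 1 + 0.1q → q* = 174, p* = 18.4.
The subsidy lowers effective supply by 13: p = 0.1q − 12.
New quantity: 35.8 − 0.1q = 0.1q − 12 → q' = 239.
Overproduction Δq = 239 − 174 = 65; wedge = subsidy = 13.
The triangle = ½ × 65 × 13 = €422.50 thousand.

€422.50 thousand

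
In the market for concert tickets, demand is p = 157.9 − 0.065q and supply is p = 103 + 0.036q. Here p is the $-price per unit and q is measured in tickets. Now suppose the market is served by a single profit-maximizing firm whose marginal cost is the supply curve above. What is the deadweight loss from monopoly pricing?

$2287.73

Competitive equilibrium: 157.9 − 0.065q = 103 + 0.036q → q* = 543.5644, p* = 122.5683.
Marginal revenue: MR = 157.9 − 0.13q. Set MR = MC: 157.9 − 0.13q = 103 + 0.036q → q_m = 330.7229.
Price p_m = 157.9 − 0.065·330.7229 = 136.403; MC(q_m) = 103 + 0.036·330.7229 = 114.906.
Competitive q* = 543.5644, so Δq = 212.8415; wedge = 136.403 − 114.906 = 21.497.
DWL = ½ × 212.8415 × 21.497 = $2287.73.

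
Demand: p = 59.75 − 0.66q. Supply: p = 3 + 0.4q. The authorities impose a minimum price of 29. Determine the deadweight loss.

Competitive equilibrium: 59.75 − 0.66q = 3 + 0.4q → q* = 53.5377, p* = 24.4151.
At the floor p = 29, quantity demanded = (59.75 − 29)/0.66 = 46.5909.
Sellers' marginal cost at q' = 46.5909: 3 + 0.4·46.5909 = 21.6364.
Δq = 53.5377 − 46.5909 = 6.9468; wedge = 29 − 21.6364 = 7.3636.
Deadweight loss = ½ × 6.9468 × 7.3636 = 25.58.

25.58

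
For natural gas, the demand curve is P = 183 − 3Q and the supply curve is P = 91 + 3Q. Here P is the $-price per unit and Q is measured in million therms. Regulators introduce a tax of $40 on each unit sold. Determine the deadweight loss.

Competitive equilibrium: 183 − 3Q = 91 + 3Q → Q* = 15.3333, P* = 137.
With the tax, the buyer price exceeds the seller price by 40: (183 − 3Q) − (91 + 3Q) = 40 → Q' = 8.6667.
ΔQ = 15.3333 − 8.6667 = 6.6666; the wedge equals the tax, 40.
Deadweight loss = ½ × 6.6666 × 40 = $133.33 million.

$133.33 million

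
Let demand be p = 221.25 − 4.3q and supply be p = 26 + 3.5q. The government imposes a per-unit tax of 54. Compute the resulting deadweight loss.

186.92

Competitive equilibrium: 221.25 − 4.3q = 26 + 3.5q → q* = 25.0321, p* = 113.6122.
With the tax, the buyer price exceeds the seller price by 54: (221.25 − 4.3q) − (26 + 3.5q) = 54 → q' = 18.109.
Δq = 25.0321 − 18.109 = 6.9231; the wedge equals the tax, 54.
Deadweight loss = ½ × 6.9231 × 54 = 186.92.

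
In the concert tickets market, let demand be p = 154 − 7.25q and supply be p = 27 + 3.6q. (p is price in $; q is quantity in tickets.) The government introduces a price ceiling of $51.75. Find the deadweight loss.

Competitive equilibrium: 154 − 7.25q = 27 + 3.6q → q* = 11.7051, p* = 69.1382.
At the ceiling p = 51.75, quantity supplied = (51.75 − 27)/3.6 = 6.875.
Willingness to pay at q' = 6.875: 154 − 7.25·6.875 = 104.1563.
Δq = 11.7051 − 6.875 = 4.8301; wedge = 104.1563 − 51.75 = 52.4063.
Deadweight loss = ½ × 4.8301 × 52.4063 = $126.56.

$126.56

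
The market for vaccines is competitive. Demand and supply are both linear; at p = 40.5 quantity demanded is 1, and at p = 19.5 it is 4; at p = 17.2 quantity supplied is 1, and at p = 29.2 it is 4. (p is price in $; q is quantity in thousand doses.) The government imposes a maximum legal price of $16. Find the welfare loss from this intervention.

$32.16 thousand

Demand slope = (19.5 − 40.5)/(4 − 1) = −7, so p = 47.5 − 7q.
Supply slope = (29.2 − 17.2)/(4 − 1) = 4, so p = 13.2 + 4q.
Competitive equilibrium: 47.5 − 7q = 13.2 + 4q → q* = 3.1182, p* = 25.6727.
At the ceiling p = 16, quantity supplied = (16 − 13.2)/4 = 0.7.
Willingness to pay at q' = 0.7: 47.5 − 7·0.7 = 42.6.
Δq = 3.1182 − 0.7 = 2.4182; wedge = 42.6 − 16 = 26.6.
Deadweight loss = ½ × 2.4182 × 26.6 = $32.16 thousand.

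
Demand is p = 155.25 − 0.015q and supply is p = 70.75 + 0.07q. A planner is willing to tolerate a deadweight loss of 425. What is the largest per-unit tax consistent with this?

Competitive equilibrium: 155.25 − 0.015q = 70.75 + 0.07q → q* = 994.1176, p* = 140.3382.
A tax t gives Δq = t/0.085 and wedge t, so DWL = t²/0.17.
t²/0.17 = 425 → t² = 72.25 → t = 8.5.

8.5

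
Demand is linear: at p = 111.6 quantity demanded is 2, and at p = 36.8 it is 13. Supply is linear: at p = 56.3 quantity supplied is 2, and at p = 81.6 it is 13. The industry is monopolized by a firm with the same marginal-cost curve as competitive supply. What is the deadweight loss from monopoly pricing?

Demand slope = (36.8 − 111.6)/(13 − 2) = −6.8, so p = 125.2 − 6.8q.
Supply slope = (81.6 − 56.3)/(13 − 2) = 2.3, so p = 51.7 + 2.3q.
Competitive equilibrium: 125.2 − 6.8q = 51.7 + 2.3q → q* = 8.0769, p* = 70.2769.
Marginal revenue: MR = 125.2 − 13.6q. Set MR = MC: 125.2 − 13.6q = 51.7 + 2.3q → q_m = 4.6226.
Price p_m = 125.2 − 6.8·4.6226 = 93.7663; MC(q_m) = 51.7 + 2.3·4.6226 = 62.332.
Competitive q* = 8.0769, so Δq = 3.4543; wedge = 93.7663 − 62.332 = 31.4343.
Deadweight loss = ½ × 3.4543 × 31.4343 = 54.29.

54.29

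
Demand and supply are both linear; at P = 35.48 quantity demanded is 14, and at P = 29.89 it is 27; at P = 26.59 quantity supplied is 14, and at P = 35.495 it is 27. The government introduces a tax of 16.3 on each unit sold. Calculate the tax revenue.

119.87

Demand slope = (29.89 − 35.48)/(27 − 14) = −0.43, so P = 41.5 − 0.43Q.
Supply slope = (35.495 − 26.59)/(27 − 14) = 0.685, so P = 17 + 0.685Q.
Competitive equilibrium: 41.5 − 0.43Q = 17 + 0.685Q → Q* = 21.97309, P* = 32.05157.
With the tax, the buyer price exceeds the seller price by 16.3: (41.5 − 0.43Q) − (17 + 0.685Q) = 16.3 → Q' = 7.35426.
Tax revenue = 16.3 × 7.35426 = 119.87.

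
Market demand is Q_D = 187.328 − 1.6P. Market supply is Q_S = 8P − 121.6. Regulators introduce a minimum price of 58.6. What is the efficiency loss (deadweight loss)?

670.10

In inverse form: demand P = 117.08 − 0.625Q, supply P = 15.2 + 0.125Q.
Competitive equilibrium: 117.08 − 0.625Q = 15.2 + 0.125Q → Q* = 135.84, P* = 32.18.
At the floor P = 58.6, quantity demanded = (117.08 − 58.6)/0.625 = 93.568.
Sellers' marginal cost at Q' = 93.568: 15.2 + 0.125·93.568 = 26.896.
ΔQ = 135.84 − 93.568 = 42.272; wedge = 58.6 − 26.896 = 31.704.
DWL = ½ × 42.272 × 31.704 = 670.10.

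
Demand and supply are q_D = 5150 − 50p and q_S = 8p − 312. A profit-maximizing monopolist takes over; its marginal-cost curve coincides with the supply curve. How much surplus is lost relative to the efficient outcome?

In inverse form: demand p = 103 − 0.02q, supply p = 39 + 0.125q.
Competitive equilibrium: 103 − 0.02q = 39 + 0.125q → q* = 441.3793, p* = 94.1724.
Marginal revenue: MR = 103 − 0.04q. Set MR = MC: 103 − 0.04q = 39 + 0.125q → q_m = 387.8788.
Price p_m = 103 − 0.02·387.8788 = 95.2424; MC(q_m) = 39 + 0.125·387.8788 = 87.4849.
Competitive q* = 441.3793, so Δq = 53.5005; wedge = 95.2424 − 87.4849 = 7.7575.
Welfare loss = ½ × 53.5005 × 7.7575 = 207.52.

207.52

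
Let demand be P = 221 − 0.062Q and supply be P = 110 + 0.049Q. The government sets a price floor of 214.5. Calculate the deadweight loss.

44472.91

Competitive equilibrium: 221 − 0.062Q = 110 + 0.049Q → Q* = 1000, P* = 159.
At the floor P = 214.5, quantity demanded = (221 − 214.5)/0.062 = 104.8387.
Sellers' marginal cost at Q' = 104.8387: 110 + 0.049·104.8387 = 115.1371.
ΔQ = 1000 − 104.8387 = 895.1613; wedge = 214.5 − 115.1371 = 99.3629.
The triangle = ½ × 895.1613 × 99.3629 = 44472.91.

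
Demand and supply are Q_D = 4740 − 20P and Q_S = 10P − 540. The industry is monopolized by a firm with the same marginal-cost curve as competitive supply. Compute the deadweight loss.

6976.875

In inverse form: demand P = 237 − 0.05Q, supply P = 54 + 0.1Q.
Competitive equilibrium: 237 − 0.05Q = 54 + 0.1Q → Q* = 1220, P* = 176.
Marginal revenue: MR = 237 − 0.1Q. Set MR = MC: 237 − 0.1Q = 54 + 0.1Q → Q_m = 915.
Price P_m = 237 − 0.05·915 = 191.25; MC(Q_m) = 54 + 0.1·915 = 145.5.
Competitive Q* = 1220, so ΔQ = 305; wedge = 191.25 − 145.5 = 45.75.
Welfare loss = ½ × 305 × 45.75 = 6976.875.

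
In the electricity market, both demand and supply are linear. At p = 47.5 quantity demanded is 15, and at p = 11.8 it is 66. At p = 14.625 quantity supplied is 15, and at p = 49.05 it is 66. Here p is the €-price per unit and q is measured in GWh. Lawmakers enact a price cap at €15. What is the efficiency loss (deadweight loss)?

Demand slope = (11.8 − 47.5)/(66 − 15) = −0.7, so p = 58 − 0.7q.
Supply slope = (49.05 − 14.625)/(66 − 15) = 0.675, so p = 4.5 + 0.675q.
Competitive equilibrium: 58 − 0.7q = 4.5 + 0.675q → q* = 38.9091, p* = 30.7636.
At the ceiling p = 15, quantity supplied = (15 − 4.5)/0.675 = 15.5556.
Willingness to pay at q' = 15.5556: 58 − 0.7·15.5556 = 47.1111.
Δq = 38.9091 − 15.5556 = 23.3535; wedge = 47.1111 − 15 = 32.1111.
Welfare loss = ½ × 23.3535 × 32.1111 = €374.95.

€374.95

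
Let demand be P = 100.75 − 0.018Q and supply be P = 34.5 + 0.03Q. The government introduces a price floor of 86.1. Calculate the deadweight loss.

Competitive equilibrium: 100.75 − 0.018Q = 34.5 + 0.03Q → Q* = 1380.208333, P* = 75.90625.
At the floor P = 86.1, quantity demanded = (100.75 − 86.1)/0.018 = 813.888889.
Sellers' marginal cost at Q' = 813.888889: 34.5 + 0.03·813.888889 = 58.916667.
ΔQ = 1380.208333 − 813.888889 = 566.319444; wedge = 86.1 − 58.916667 = 27.183333.
Deadweight loss = ½ × 566.319444 × 27.183333 = 7697.23.

7697.23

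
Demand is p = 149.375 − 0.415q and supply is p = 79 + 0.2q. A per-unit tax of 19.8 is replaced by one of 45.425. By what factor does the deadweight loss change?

5.263

Competitive equilibrium: 149.375 − 0.415q = 79 + 0.2q → q* = 114.4309, p* = 101.8862.
For a per-unit tax t: Δq = t/0.615, so DWL = ½·t·(t/0.615) = t²/1.23.
At t = 19.8: DWL = 318.732. At t = 45.425: DWL = 1677.586.
Ratio = (45.425/19.8)² = 5.263.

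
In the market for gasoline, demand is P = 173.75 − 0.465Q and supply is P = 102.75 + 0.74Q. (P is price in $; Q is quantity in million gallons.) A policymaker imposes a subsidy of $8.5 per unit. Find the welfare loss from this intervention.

$29.98 million

Competitive equilibrium: 173.75 − 0.465Q = 102.75 + 0.74Q → Q* = 58.9212, P* = 146.3517.
The subsidy lowers effective supply by 8.5: P = 94.25 + 0.74Q.
New quantity: 173.75 − 0.465Q = 94.25 + 0.74Q → Q' = 65.9751.
Overproduction ΔQ = 65.9751 − 58.9212 = 7.0539; wedge = subsidy = 8.5.
The triangle = ½ × 7.0539 × 8.5 = $29.98 million.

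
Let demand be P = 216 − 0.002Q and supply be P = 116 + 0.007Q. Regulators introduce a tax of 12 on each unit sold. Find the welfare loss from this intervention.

Competitive equilibrium: 216 − 0.002Q = 116 + 0.007Q → Q* = 11111.1111, P* = 193.7778.
With the tax, the buyer price exceeds the seller price by 12: (216 − 0.002Q) − (116 + 0.007Q) = 12 → Q' = 9777.7778.
ΔQ = 11111.1111 − 9777.7778 = 1333.3333; the wedge equals the tax, 12.
The triangle = ½ × 1333.3333 × 12 = 8000.

8000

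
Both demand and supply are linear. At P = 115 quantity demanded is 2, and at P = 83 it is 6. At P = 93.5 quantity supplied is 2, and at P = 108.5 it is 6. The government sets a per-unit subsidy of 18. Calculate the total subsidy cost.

96.51

Demand slope = (83 − 115)/(6 − 2) = −8, so P = 131 − 8Q.
Supply slope = (108.5 − 93.5)/(6 − 2) = 3.75, so P = 86 + 3.75Q.
Competitive equilibrium: 131 − 8Q = 86 + 3.75Q → Q* = 3.8298, P* = 100.3617.
The subsidy lowers effective supply by 18: P = 68 + 3.75Q.
New quantity: 131 − 8Q = 68 + 3.75Q → Q' = 5.3617.
Total subsidy cost = 18 × 5.3617 = 96.51.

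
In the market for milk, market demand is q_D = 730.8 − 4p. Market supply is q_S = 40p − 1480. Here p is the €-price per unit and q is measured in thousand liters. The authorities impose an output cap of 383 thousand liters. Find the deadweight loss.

€2963.89 thousand

In inverse form: demand p = 182.7 − 0.25q, supply p = 37 + 0.025q.
Competitive equilibrium: 182.7 − 0.25q = 37 + 0.025q → q* = 529.8182, p* = 50.2455.
At q = 383: demand price = 182.7 − 0.25·383 = 86.95; supply price = 37 + 0.025·383 = 46.575.
Δq = 529.8182 − 383 = 146.8182; wedge = 86.95 − 46.575 = 40.375.
DWL = ½ × 146.8182 × 40.375 = €2963.89 thousand.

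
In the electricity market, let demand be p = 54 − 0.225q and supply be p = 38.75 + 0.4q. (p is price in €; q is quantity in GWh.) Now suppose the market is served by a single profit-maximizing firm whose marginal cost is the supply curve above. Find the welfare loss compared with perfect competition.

€13.04

Competitive equilibrium: 54 − 0.225q = 38.75 + 0.4q → q* = 24.4, p* = 48.51.
Marginal revenue: MR = 54 − 0.45q. Set MR = MC: 54 − 0.45q = 38.75 + 0.4q → q_m = 17.9412.
Price p_m = 54 − 0.225·17.9412 = 49.9632; MC(q_m) = 38.75 + 0.4·17.9412 = 45.9265.
Competitive q* = 24.4, so Δq = 6.4588; wedge = 49.9632 − 45.9265 = 4.0367.
Welfare loss = ½ × 6.4588 × 4.0367 = €13.04.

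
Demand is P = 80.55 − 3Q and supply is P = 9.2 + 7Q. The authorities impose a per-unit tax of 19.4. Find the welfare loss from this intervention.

18.818

Competitive equilibrium: 80.55 − 3Q = 9.2 + 7Q → Q* = 7.135, P* = 59.145.
With the tax, the buyer price exceeds the seller price by 19.4: (80.55 − 3Q) − (9.2 + 7Q) = 19.4 → Q' = 5.195.
ΔQ = 7.135 − 5.195 = 1.94; the wedge equals the tax, 19.4.
DWL = ½ × 1.94 × 19.4 = 18.818.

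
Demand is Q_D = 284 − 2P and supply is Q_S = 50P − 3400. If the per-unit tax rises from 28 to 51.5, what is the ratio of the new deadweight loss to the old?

3.383

In inverse form: demand P = 142 − 0.5Q, supply P = 68 + 0.02Q.
Competitive equilibrium: 142 − 0.5Q = 68 + 0.02Q → Q* = 142.3077, P* = 70.8462.
For a per-unit tax t: ΔQ = t/0.52, so DWL = ½·t·(t/0.52) = t²/1.04.
At t = 28: DWL = 753.846. At t = 51.5: DWL = 2550.240.
Ratio = (51.5/28)² = 3.383.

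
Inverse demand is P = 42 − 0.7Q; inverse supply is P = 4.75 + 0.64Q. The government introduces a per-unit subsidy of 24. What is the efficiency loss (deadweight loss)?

Competitive equilibrium: 42 − 0.7Q = 4.75 + 0.64Q → Q* = 27.7985, P* = 22.541.
The subsidy lowers effective supply by 24: P = 0.64Q − 19.25.
New quantity: 42 − 0.7Q = 0.64Q − 19.25 → Q' = 45.709.
Overproduction ΔQ = 45.709 − 27.7985 = 17.9105; wedge = subsidy = 24.
Welfare loss = ½ × 17.9105 × 24 = 214.93.

214.93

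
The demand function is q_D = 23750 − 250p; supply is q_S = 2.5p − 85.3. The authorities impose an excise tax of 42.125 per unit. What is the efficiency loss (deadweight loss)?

In inverse form: demand p = 95 − 0.004q, supply p = 34.12 + 0.4q.
Competitive equilibrium: 95 − 0.004q = 34.12 + 0.4q → q* = 150.6931, p* = 94.3972.
With the tax, the buyer price exceeds the seller price by 42.125: (95 − 0.004q) − (34.12 + 0.4q) = 42.125 → q' = 46.4233.
Δq = 150.6931 − 46.4233 = 104.2698; the wedge equals the tax, 42.125.
Deadweight loss = ½ × 104.2698 × 42.125 = 2196.18.

2196.18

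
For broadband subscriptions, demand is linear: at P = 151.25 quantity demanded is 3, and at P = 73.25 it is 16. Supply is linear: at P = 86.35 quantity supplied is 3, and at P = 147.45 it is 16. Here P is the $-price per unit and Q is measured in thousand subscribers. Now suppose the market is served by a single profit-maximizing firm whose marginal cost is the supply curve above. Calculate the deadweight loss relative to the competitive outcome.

$56.75 thousand

Demand slope = (73.25 − 151.25)/(16 − 3) = −6, so P = 169.25 − 6Q.
Supply slope = (147.45 − 86.35)/(16 − 3) = 4.7, so P = 72.25 + 4.7Q.
Competitive equilibrium: 169.25 − 6Q = 72.25 + 4.7Q → Q* = 9.0654, P* = 114.8575.
Marginal revenue: MR = 169.25 − 12Q. Set MR = MC: 169.25 − 12Q = 72.25 + 4.7Q → Q_m = 5.8084.
Price P_m = 169.25 − 6·5.8084 = 134.3996; MC(Q_m) = 72.25 + 4.7·5.8084 = 99.5495.
Competitive Q* = 9.0654, so ΔQ = 3.257; wedge = 134.3996 − 99.5495 = 34.8501.
The triangle = ½ × 3.257 × 34.8501 = $56.75 thousand.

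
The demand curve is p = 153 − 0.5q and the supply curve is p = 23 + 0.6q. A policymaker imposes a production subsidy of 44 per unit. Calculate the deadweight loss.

Competitive equilibrium: 153 − 0.5q = 23 + 0.6q → q* = 118.1818, p* = 93.9091.
The subsidy lowers effective supply by 44: p = 0.6q − 21.
New quantity: 153 − 0.5q = 0.6q − 21 → q' = 158.1818.
Overproduction Δq = 158.1818 − 118.1818 = 40; wedge = subsidy = 44.
DWL = ½ × 40 × 44 = 880.

880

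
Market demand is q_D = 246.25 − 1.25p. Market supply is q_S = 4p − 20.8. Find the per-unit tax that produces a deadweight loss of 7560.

In inverse form: demand p = 197 − 0.8q, supply p = 5.2 + 0.25q.
Competitive equilibrium: 197 − 0.8q = 5.2 + 0.25q → q* = 182.6667, p* = 50.8667.
A tax t gives Δq = t/1.05 and wedge t, so DWL = t²/2.1.
t²/2.1 = 7560 → t² = 15876 → t = 126.

126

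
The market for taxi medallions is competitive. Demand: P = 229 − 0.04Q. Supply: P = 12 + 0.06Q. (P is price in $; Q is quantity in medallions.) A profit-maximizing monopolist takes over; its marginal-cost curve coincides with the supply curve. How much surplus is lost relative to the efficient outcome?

Competitive equilibrium: 229 − 0.04Q = 12 + 0.06Q → Q* = 2170, P* = 142.2.
Marginal revenue: MR = 229 − 0.08Q. Set MR = MC: 229 − 0.08Q = 12 + 0.06Q → Q_m = 1550.
Price P_m = 229 − 0.04·1550 = 167; MC(Q_m) = 12 + 0.06·1550 = 105.
Competitive Q* = 2170, so ΔQ = 620; wedge = 167 − 105 = 62.
Deadweight loss = ½ × 620 × 62 = $19220.

$19220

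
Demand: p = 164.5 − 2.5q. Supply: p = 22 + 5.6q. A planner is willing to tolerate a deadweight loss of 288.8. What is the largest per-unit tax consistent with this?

68.4

Competitive equilibrium: 164.5 − 2.5q = 22 + 5.6q → q* = 17.5926, p* = 120.5185.
A tax t gives Δq = t/8.1 and wedge t, so DWL = t²/16.2.
t²/16.2 = 288.8 → t² = 4678.56 → t = 68.4.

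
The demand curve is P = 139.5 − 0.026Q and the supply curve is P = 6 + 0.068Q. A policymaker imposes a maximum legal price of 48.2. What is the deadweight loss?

Competitive equilibrium: 139.5 − 0.026Q = 6 + 0.068Q → Q* = 1420.2128, P* = 102.5745.
At the ceiling P = 48.2, quantity supplied = (48.2 − 6)/0.068 = 620.5882.
Willingness to pay at Q' = 620.5882: 139.5 − 0.026·620.5882 = 123.3647.
ΔQ = 1420.2128 − 620.5882 = 799.6246; wedge = 123.3647 − 48.2 = 75.1647.
Welfare loss = ½ × 799.6246 × 75.1647 = 30051.77.

30051.77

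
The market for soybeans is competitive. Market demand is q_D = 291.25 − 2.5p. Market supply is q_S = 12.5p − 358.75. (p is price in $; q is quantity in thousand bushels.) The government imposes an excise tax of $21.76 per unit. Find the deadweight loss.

In inverse form: demand p = 116.5 − 0.4q, supply p = 28.7 + 0.08q.
Competitive equilibrium: 116.5 − 0.4q = 28.7 + 0.08q → q* = 182.9167, p* = 43.3333.
With the tax, the buyer price exceeds the seller price by 21.76: (116.5 − 0.4q) − (28.7 + 0.08q) = 21.76 → q' = 137.5833.
Δq = 182.9167 − 137.5833 = 45.3334; the wedge equals the tax, 21.76.
Deadweight loss = ½ × 45.3334 × 21.76 = $493.23 thousand.

$493.23 thousand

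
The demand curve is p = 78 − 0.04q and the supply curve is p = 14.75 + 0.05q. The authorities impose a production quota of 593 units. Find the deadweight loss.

542.30

Competitive equilibrium: 78 − 0.04q = 14.75 + 0.05q → q* = 702.7778, p* = 49.8889.
At q = 593: demand price = 78 − 0.04·593 = 54.28; supply price = 14.75 + 0.05·593 = 44.4.
Δq = 702.7778 − 593 = 109.7778; wedge = 54.28 − 44.4 = 9.88.
Deadweight loss = ½ × 109.7778 × 9.88 = 542.30.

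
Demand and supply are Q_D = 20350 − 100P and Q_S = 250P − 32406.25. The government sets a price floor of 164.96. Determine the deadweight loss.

14170.23

In inverse form: demand P = 203.5 − 0.01Q, supply P = 129.625 + 0.004Q.
Competitive equilibrium: 203.5 − 0.01Q = 129.625 + 0.004Q → Q* = 5276.7857, P* = 150.7321.
At the floor P = 164.96, quantity demanded = (203.5 − 164.96)/0.01 = 3854.
Sellers' marginal cost at Q' = 3854: 129.625 + 0.004·3854 = 145.041.
ΔQ = 5276.7857 − 3854 = 1422.7857; wedge = 164.96 − 145.041 = 19.919.
Deadweight loss = ½ × 1422.7857 × 19.919 = 14170.23.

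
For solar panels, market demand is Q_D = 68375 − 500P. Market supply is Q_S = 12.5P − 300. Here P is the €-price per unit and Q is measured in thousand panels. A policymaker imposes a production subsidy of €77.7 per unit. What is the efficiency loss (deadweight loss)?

In inverse form: demand P = 136.75 − 0.002Q, supply P = 24 + 0.08Q.
Competitive equilibrium: 136.75 − 0.002Q = 24 + 0.08Q → Q* = 1375, P* = 134.
The subsidy lowers effective supply by 77.7: P = 0.08Q − 53.7.
New quantity: 136.75 − 0.002Q = 0.08Q − 53.7 → Q' = 2322.561.
Overproduction ΔQ = 2322.561 − 1375 = 947.561; wedge = subsidy = 77.7.
DWL = ½ × 947.561 × 77.7 = €36812.74 thousand.

€36812.74 thousand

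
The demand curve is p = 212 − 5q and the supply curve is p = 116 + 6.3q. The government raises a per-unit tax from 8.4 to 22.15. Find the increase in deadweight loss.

18.59

Competitive equilibrium: 212 − 5q = 116 + 6.3q → q* = 8.4956, p* = 169.5221.
For a per-unit tax t: Δq = t/11.3, so DWL = ½·t·(t/11.3) = t²/22.6.
At t = 8.4: DWL = 3.122. At t = 22.15: DWL = 21.709.
Increase = 21.709 − 3.122 = 18.59.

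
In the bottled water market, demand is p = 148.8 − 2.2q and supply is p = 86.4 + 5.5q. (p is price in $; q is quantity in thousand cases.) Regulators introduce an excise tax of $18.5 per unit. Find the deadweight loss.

Competitive equilibrium: 148.8 − 2.2q = 86.4 + 5.5q → q* = 8.1039, p* = 130.9714.
With the tax, the buyer price exceeds the seller price by 18.5: (148.8 − 2.2q) − (86.4 + 5.5q) = 18.5 → q' = 5.7013.
Δq = 8.1039 − 5.7013 = 2.4026; the wedge equals the tax, 18.5.
Deadweight loss = ½ × 2.4026 × 18.5 = $22.22 thousand.

$22.22 thousand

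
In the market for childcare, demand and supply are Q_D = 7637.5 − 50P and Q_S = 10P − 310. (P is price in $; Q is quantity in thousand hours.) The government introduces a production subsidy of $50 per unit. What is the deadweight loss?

In inverse form: demand P = 152.75 − 0.02Q, supply P = 31 + 0.1Q.
Competitive equilibrium: 152.75 − 0.02Q = 31 + 0.1Q → Q* = 1014.5833, P* = 132.4583.
The subsidy lowers effective supply by 50: P = 0.1Q − 19.
New quantity: 152.75 − 0.02Q = 0.1Q − 19 → Q' = 1431.25.
Overproduction ΔQ = 1431.25 − 1014.5833 = 416.6667; wedge = subsidy = 50.
Welfare loss = ½ × 416.6667 × 50 = $10416.67 thousand.

$10416.67 thousand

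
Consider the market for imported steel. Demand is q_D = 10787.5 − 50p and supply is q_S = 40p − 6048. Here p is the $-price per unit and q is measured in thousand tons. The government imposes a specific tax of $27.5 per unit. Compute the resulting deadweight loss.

$8402.78 thousand

In inverse form: demand p = 215.75 − 0.02q, supply p = 151.2 + 0.025q.
Competitive equilibrium: 215.75 − 0.02q = 151.2 + 0.025q → q* = 1434.4444, p* = 187.0611.
With the tax, the buyer price exceeds the seller price by 27.5: (215.75 − 0.02q) − (151.2 + 0.025q) = 27.5 → q' = 823.3333.
Δq = 1434.4444 − 823.3333 = 611.1111; the wedge equals the tax, 27.5.
DWL = ½ × 611.1111 × 27.5 = $8402.78 thousand.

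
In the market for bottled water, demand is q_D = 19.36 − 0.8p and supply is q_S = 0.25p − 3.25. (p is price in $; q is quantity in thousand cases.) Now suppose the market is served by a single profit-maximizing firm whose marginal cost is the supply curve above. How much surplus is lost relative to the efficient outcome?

$0.44 thousand

In inverse form: demand p = 24.2 − 1.25q, supply p = 13 + 4q.
Competitive equilibrium: 24.2 − 1.25q = 13 + 4q → q* = 2.1333, p* = 21.5333.
Marginal revenue: MR = 24.2 − 2.5q. Set MR = MC: 24.2 − 2.5q = 13 + 4q → q_m = 1.7231.
Price p_m = 24.2 − 1.25·1.7231 = 22.0461; MC(q_m) = 13 + 4·1.7231 = 19.8924.
Competitive q* = 2.1333, so Δq = 0.4102; wedge = 22.0461 − 19.8924 = 2.1537.
DWL = ½ × 0.4102 × 2.1537 = $0.44 thousand.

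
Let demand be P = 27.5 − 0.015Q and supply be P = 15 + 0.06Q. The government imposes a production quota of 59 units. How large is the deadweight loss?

Competitive equilibrium: 27.5 − 0.015Q = 15 + 0.06Q → Q* = 166.6667, P* = 25.
At Q = 59: demand price = 27.5 − 0.015·59 = 26.615; supply price = 15 + 0.06·59 = 18.54.
ΔQ = 166.6667 − 59 = 107.6667; wedge = 26.615 − 18.54 = 8.075.
The triangle = ½ × 107.6667 × 8.075 = 434.70.

434.70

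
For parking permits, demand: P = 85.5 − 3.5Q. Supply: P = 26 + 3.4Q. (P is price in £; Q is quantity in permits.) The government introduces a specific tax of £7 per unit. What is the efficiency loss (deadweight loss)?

Competitive equilibrium: 85.5 − 3.5Q = 26 + 3.4Q → Q* = 8.6232, P* = 55.3188.
With the tax, the buyer price exceeds the seller price by 7: (85.5 − 3.5Q) − (26 + 3.4Q) = 7 → Q' = 7.6087.
ΔQ = 8.6232 − 7.6087 = 1.0145; the wedge equals the tax, 7.
Deadweight loss = ½ × 1.0145 × 7 = £3.55.

£3.55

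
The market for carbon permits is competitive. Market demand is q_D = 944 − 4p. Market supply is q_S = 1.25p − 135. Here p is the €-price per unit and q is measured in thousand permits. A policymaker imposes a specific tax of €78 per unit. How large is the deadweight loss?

€2897.14 thousand

In inverse form: demand p = 236 − 0.25q, supply p = 108 + 0.8q.
Competitive equilibrium: 236 − 0.25q = 108 + 0.8q → q* = 121.90476, p* = 205.52381.
With the tax, the buyer price exceeds the seller price by 78: (236 − 0.25q) − (108 + 0.8q) = 78 → q' = 47.61905.
Δq = 121.90476 − 47.61905 = 74.28571; the wedge equals the tax, 78.
Welfare loss = ½ × 74.28571 × 78 = €2897.14 thousand.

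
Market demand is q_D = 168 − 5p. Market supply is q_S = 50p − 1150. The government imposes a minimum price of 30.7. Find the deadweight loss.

In inverse form: demand p = 33.6 − 0.2q, supply p = 23 + 0.02q.
Competitive equilibrium: 33.6 − 0.2q = 23 + 0.02q → q* = 48.1818, p* = 23.9636.
At the floor p = 30.7, quantity demanded = (33.6 − 30.7)/0.2 = 14.5.
Sellers' marginal cost at q' = 14.5: 23 + 0.02·14.5 = 23.29.
Δq = 48.1818 − 14.5 = 33.6818; wedge = 30.7 − 23.29 = 7.41.
The triangle = ½ × 33.6818 × 7.41 = 124.79.

124.79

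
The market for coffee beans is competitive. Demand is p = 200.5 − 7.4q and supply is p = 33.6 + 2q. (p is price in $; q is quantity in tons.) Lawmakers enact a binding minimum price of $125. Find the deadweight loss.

$268.10

Competitive equilibrium: 200.5 − 7.4q = 33.6 + 2q → q* = 17.7553, p* = 69.1106.
At the floor p = 125, quantity demanded = (200.5 − 125)/7.4 = 10.2027.
Sellers' marginal cost at q' = 10.2027: 33.6 + 2·10.2027 = 54.0054.
Δq = 17.7553 − 10.2027 = 7.5526; wedge = 125 − 54.0054 = 70.9946.
Deadweight loss = ½ × 7.5526 × 70.9946 = $268.10.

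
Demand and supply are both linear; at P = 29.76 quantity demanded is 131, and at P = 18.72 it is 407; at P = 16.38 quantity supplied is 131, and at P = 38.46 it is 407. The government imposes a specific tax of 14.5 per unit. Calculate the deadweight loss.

Demand slope = (18.72 − 29.76)/(407 − 131) = −0.04, so P = 35 − 0.04Q.
Supply slope = (38.46 − 16.38)/(407 − 131) = 0.08, so P = 5.9 + 0.08Q.
Competitive equilibrium: 35 − 0.04Q = 5.9 + 0.08Q → Q* = 242.5, P* = 25.3.
With the tax, the buyer price exceeds the seller price by 14.5: (35 − 0.04Q) − (5.9 + 0.08Q) = 14.5 → Q' = 121.6667.
ΔQ = 242.5 − 121.6667 = 120.8333; the wedge equals the tax, 14.5.
Welfare loss = ½ × 120.8333 × 14.5 = 876.04.

876.04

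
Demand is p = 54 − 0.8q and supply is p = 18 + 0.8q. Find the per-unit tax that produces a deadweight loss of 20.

8

Competitive equilibrium: 54 − 0.8q = 18 + 0.8q → q* = 22.5, p* = 36.
A tax t gives Δq = t/1.6 and wedge t, so DWL = t²/3.2.
t²/3.2 = 20 → t² = 64 → t = 8.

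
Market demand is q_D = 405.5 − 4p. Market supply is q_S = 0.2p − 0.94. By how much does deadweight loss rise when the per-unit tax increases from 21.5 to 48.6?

180.92

In inverse form: demand p = 101.375 − 0.25q, supply p = 4.7 + 5q.
Competitive equilibrium: 101.375 − 0.25q = 4.7 + 5q → q* = 18.4143, p* = 96.7714.
For a per-unit tax t: Δq = t/5.25, so DWL = ½·t·(t/5.25) = t²/10.5.
At t = 21.5: DWL = 44.0238. At t = 48.6: DWL = 224.9486.
Increase = 224.9486 − 44.0238 = 180.92.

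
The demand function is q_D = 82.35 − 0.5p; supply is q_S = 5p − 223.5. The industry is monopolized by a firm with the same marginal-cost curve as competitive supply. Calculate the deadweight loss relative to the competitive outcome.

In inverse form: demand p = 164.7 − 2q, supply p = 44.7 + 0.2q.
Competitive equilibrium: 164.7 − 2q = 44.7 + 0.2q → q* = 54.5455, p* = 55.6091.
Marginal revenue: MR = 164.7 − 4q. Set MR = MC: 164.7 − 4q = 44.7 + 0.2q → q_m = 28.5714.
Price p_m = 164.7 − 2·28.5714 = 107.5572; MC(q_m) = 44.7 + 0.2·28.5714 = 50.4143.
Competitive q* = 54.5455, so Δq = 25.9741; wedge = 107.5572 − 50.4143 = 57.1429.
DWL = ½ × 25.9741 × 57.1429 = 742.12.

742.12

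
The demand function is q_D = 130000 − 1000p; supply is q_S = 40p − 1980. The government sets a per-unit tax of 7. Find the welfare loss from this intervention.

942.31

In inverse form: demand p = 130 − 0.001q, supply p = 49.5 + 0.025q.
Competitive equilibrium: 130 − 0.001q = 49.5 + 0.025q → q* = 3096.1538, p* = 126.9038.
With the tax, the buyer price exceeds the seller price by 7: (130 − 0.001q) − (49.5 + 0.025q) = 7 → q' = 2826.9231.
Δq = 3096.1538 − 2826.9231 = 269.2307; the wedge equals the tax, 7.
Deadweight loss = ½ × 269.2307 × 7 = 942.31.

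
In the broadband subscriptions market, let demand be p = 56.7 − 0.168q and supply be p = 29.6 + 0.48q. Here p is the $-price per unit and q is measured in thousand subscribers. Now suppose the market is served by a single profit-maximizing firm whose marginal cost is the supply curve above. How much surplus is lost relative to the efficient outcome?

$24.02 thousand

Competitive equilibrium: 56.7 − 0.168q = 29.6 + 0.48q → q* = 41.821, p* = 49.6741.
Marginal revenue: MR = 56.7 − 0.336q. Set MR = MC: 56.7 − 0.336q = 29.6 + 0.48q → q_m = 33.2108.
Price p_m = 56.7 − 0.168·33.2108 = 51.1206; MC(q_m) = 29.6 + 0.48·33.2108 = 45.5412.
Competitive q* = 41.821, so Δq = 8.6102; wedge = 51.1206 − 45.5412 = 5.5794.
Welfare loss = ½ × 8.6102 × 5.5794 = $24.02 thousand.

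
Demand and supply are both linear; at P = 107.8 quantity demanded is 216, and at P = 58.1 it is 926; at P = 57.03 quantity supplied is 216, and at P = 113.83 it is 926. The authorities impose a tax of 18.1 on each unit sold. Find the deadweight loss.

1092.03

Demand slope = (58.1 − 107.8)/(926 − 216) = −0.07, so P = 122.92 − 0.07Q.
Supply slope = (113.83 − 57.03)/(926 − 216) = 0.08, so P = 39.75 + 0.08Q.
Competitive equilibrium: 122.92 − 0.07Q = 39.75 + 0.08Q → Q* = 554.4667, P* = 84.1073.
With the tax, the buyer price exceeds the seller price by 18.1: (122.92 − 0.07Q) − (39.75 + 0.08Q) = 18.1 → Q' = 433.8.
ΔQ = 554.4667 − 433.8 = 120.6667; the wedge equals the tax, 18.1.
The triangle = ½ × 120.6667 × 18.1 = 1092.03.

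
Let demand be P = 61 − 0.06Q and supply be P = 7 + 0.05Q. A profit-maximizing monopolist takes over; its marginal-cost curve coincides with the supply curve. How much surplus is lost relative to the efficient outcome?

Competitive equilibrium: 61 − 0.06Q = 7 + 0.05Q → Q* = 490.90909, P* = 31.54545.
Marginal revenue: MR = 61 − 0.12Q. Set MR = MC: 61 − 0.12Q = 7 + 0.05Q → Q_m = 317.64706.
Price P_m = 61 − 0.06·317.64706 = 41.94118; MC(Q_m) = 7 + 0.05·317.64706 = 22.88235.
Competitive Q* = 490.90909, so ΔQ = 173.26203; wedge = 41.94118 − 22.88235 = 19.05883.
Welfare loss = ½ × 173.26203 × 19.05883 = 1651.09.

1651.09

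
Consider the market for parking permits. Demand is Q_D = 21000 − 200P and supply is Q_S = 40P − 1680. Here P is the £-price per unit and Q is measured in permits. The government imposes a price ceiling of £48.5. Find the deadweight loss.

In inverse form: demand P = 105 − 0.005Q, supply P = 42 + 0.025Q.
Competitive equilibrium: 105 − 0.005Q = 42 + 0.025Q → Q* = 2100, P* = 94.5.
At the ceiling P = 48.5, quantity supplied = (48.5 − 42)/0.025 = 260.
Willingness to pay at Q' = 260: 105 − 0.005·260 = 103.7.
ΔQ = 2100 − 260 = 1840; wedge = 103.7 − 48.5 = 55.2.
DWL = ½ × 1840 × 55.2 = £50784.

£50784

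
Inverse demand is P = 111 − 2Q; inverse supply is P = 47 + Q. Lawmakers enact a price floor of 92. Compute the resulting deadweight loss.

Competitive equilibrium: 111 − 2Q = 47 + Q → Q* = 21.3333, P* = 68.3333.
At the floor P = 92, quantity demanded = (111 − 92)/2 = 9.5.
Sellers' marginal cost at Q' = 9.5: 47 + 1·9.5 = 56.5.
ΔQ = 21.3333 − 9.5 = 11.8333; wedge = 92 − 56.5 = 35.5.
DWL = ½ × 11.8333 × 35.5 = 210.04.

210.04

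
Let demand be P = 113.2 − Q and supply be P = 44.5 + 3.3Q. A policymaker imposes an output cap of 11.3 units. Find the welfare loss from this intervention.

47.02

Competitive equilibrium: 113.2 − Q = 44.5 + 3.3Q → Q* = 15.9767, P* = 97.2233.
At Q = 11.3: demand price = 113.2 − 1·11.3 = 101.9; supply price = 44.5 + 3.3·11.3 = 81.79.
ΔQ = 15.9767 − 11.3 = 4.6767; wedge = 101.9 − 81.79 = 20.11.
Welfare loss = ½ × 4.6767 × 20.11 = 47.02.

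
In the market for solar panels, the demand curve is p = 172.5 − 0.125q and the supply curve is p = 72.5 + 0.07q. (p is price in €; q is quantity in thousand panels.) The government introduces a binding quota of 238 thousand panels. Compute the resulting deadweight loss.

€7363.82 thousand

Competitive equilibrium: 172.5 − 0.125q = 72.5 + 0.07q → q* = 512.8205, p* = 108.3974.
At q = 238: demand price = 172.5 − 0.125·238 = 142.75; supply price = 72.5 + 0.07·238 = 89.16.
Δq = 512.8205 − 238 = 274.8205; wedge = 142.75 − 89.16 = 53.59.
The triangle = ½ × 274.8205 × 53.59 = €7363.82 thousand.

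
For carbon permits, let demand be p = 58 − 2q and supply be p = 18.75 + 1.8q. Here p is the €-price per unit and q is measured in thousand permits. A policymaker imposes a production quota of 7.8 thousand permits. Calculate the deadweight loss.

Competitive equilibrium: 58 − 2q = 18.75 + 1.8q → q* = 10.3289, p* = 37.3421.
At q = 7.8: demand price = 58 − 2·7.8 = 42.4; supply price = 18.75 + 1.8·7.8 = 32.79.
Δq = 10.3289 − 7.8 = 2.5289; wedge = 42.4 − 32.79 = 9.61.
The triangle = ½ × 2.5289 × 9.61 = €12.15 thousand.

€12.15 thousand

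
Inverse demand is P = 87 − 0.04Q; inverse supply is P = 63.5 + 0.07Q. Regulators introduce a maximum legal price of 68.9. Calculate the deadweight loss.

1024.68

Competitive equilibrium: 87 − 0.04Q = 63.5 + 0.07Q → Q* = 213.6364, P* = 78.4545.
At the ceiling P = 68.9, quantity supplied = (68.9 − 63.5)/0.07 = 77.1429.
Willingness to pay at Q' = 77.1429: 87 − 0.04·77.1429 = 83.9143.
ΔQ = 213.6364 − 77.1429 = 136.4935; wedge = 83.9143 − 68.9 = 15.0143.
The triangle = ½ × 136.4935 × 15.0143 = 1024.68.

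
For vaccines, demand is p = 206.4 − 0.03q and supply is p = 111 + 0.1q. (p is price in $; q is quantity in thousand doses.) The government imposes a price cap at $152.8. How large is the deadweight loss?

Competitive equilibrium: 206.4 − 0.03q = 111 + 0.1q → q* = 733.8462, p* = 184.3846.
At the ceiling p = 152.8, quantity supplied = (152.8 − 111)/0.1 = 418.
Willingness to pay at q' = 418: 206.4 − 0.03·418 = 193.86.
Δq = 733.8462 − 418 = 315.8462; wedge = 193.86 − 152.8 = 41.06.
The triangle = ½ × 315.8462 × 41.06 = $6484.32 thousand.

$6484.32 thousand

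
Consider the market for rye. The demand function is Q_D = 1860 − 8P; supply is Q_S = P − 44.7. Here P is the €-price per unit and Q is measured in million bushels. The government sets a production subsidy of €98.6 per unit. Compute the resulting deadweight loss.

€4320.87 million

In inverse form: demand P = 232.5 − 0.125Q, supply P = 44.7 + Q.
Competitive equilibrium: 232.5 − 0.125Q = 44.7 + Q → Q* = 166.9333, P* = 211.6333.
The subsidy lowers effective supply by 98.6: P = Q − 53.9.
New quantity: 232.5 − 0.125Q = Q − 53.9 → Q' = 254.5778.
Overproduction ΔQ = 254.5778 − 166.9333 = 87.6445; wedge = subsidy = 98.6.
Welfare loss = ½ × 87.6445 × 98.6 = €4320.87 million.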